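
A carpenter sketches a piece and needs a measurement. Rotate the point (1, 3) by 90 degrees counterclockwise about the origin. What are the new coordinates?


Transformation: rotation about the origin
Original point: (1, 3)
Rule for 90 deg counterclockwise: (x, y) -> (-y, x)
Apply: (1, 3) -> (-3, 1)
(-3, 1)


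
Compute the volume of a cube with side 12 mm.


Shape: cube
Side s = 12 mm
Formula: V = s^3
V = 12 * 12 * 12
V = 144 * 12
V = 1728
1728 mm^3


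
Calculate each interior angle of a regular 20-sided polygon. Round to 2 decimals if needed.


Shape: regular icosagon (20 sides)
Formula: interior angle = (n - 2) * 180 / n
(n - 2) = 18
(n - 2) * 180 = 3240
angle = 3240 / 20
angle = 162
162 degrees


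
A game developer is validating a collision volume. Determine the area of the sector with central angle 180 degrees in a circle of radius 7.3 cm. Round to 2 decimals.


Shape: circular sector
Radius r = 7.3 cm, Angle = 180 degrees
Formula: A = (angle/360) * pi * r^2
r^2 = 53.29
Fraction of circle = 180/360
A = (180/360) * pi * 53.29
A = 26.645 * pi
A = 83.71
83.71 cm^2


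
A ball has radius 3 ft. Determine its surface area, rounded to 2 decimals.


Shape: sphere
Radius r = 3 ft
Formula: SA = 4 * pi * r^2
r^2 = 9
SA = 4 * pi * 9
SA = 36 * pi
SA = 113.1
113.1 ft^2


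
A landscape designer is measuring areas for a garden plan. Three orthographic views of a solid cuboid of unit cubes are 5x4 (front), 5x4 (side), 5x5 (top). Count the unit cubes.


Orthographic views of a solid rectangular block:
Front view 5 x 4 -> length = 5, height = 4
Side view 5 x 4 -> width = 5, height = 4 (consistent)
Top view 5 x 5 -> confirms length = 5, width = 5
The block is 5 x 5 x 4.
Total unit cubes = 5 * 5 * 4 = 100
100 unit cubes


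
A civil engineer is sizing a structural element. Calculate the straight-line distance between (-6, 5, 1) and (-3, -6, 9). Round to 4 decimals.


3D distance between two points
P1 = (-6, 5, 1), P2 = (-3, -6, 9)
Formula: d = sqrt((x2-x1)^2 + (y2-y1)^2 + (z2-z1)^2)
dx = -3 - -6 = 3
dy = -6 - 5 = -11
dz = 9 - 1 = 8
dx^2 + dy^2 + dz^2 = 9 + 121 + 64 = 194
d = sqrt(194)
d = 13.9284
13.9284 units


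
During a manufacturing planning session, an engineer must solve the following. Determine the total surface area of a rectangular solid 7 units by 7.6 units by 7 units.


Shape: rectangular prism
l = 7 units, w = 7.6 units, h = 7 units
Formula: SA = 2(lw + lh + wh)
lw = 53.2, lh = 49, wh = 53.2
lw + lh + wh = 155.4
SA = 2 * 155.4
SA = 310.8
310.8 units^2


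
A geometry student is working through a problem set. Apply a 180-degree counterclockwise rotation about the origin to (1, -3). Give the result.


Transformation: rotation about the origin
Original point: (1, -3)
Rule for 180 deg: (x, y) -> (-x, -y)
Apply: (1, -3) -> (-1, 3)
(-1, 3)


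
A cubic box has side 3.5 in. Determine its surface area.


Shape: cube
Side s = 3.5 in
A cube has 6 square faces.
Formula: SA = 6 * s^2
s^2 = 12.25
SA = 6 * 12.25
SA = 73.5
73.5 in^2


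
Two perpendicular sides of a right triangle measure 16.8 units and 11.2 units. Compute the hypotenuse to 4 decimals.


Shape: right triangle
Legs a = 16.8 units, b = 11.2 units
Formula: c = sqrt(a^2 + b^2)
a^2 = 282.24, b^2 = 125.44
a^2 + b^2 = 407.68
c = sqrt(407.68)
c = 20.1911
20.1911 units


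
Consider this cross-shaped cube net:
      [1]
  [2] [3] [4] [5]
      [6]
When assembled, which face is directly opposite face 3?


Net: cross layout. Take square 3 as the base (bottom).
Fold the four squares in the horizontal row up around 3: 2 -> left, 4 -> right, 5 wraps to the top.
Fold 1 and 6 up from 3: 1 -> back, 6 -> front.
Opposite pairs are therefore: (1, 6), (2, 4), (3, 5).
Face 3 is opposite face 5.
face 5


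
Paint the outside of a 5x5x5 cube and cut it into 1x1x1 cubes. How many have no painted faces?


Large cube: 5 x 5 x 5, cut into unit cubes.
n = 5, so n - 2 = 3
Unpainted cubes form the interior (n - 2)^3 block.
(n - 2)^3 = 3^3 = 27
27 unit cubes


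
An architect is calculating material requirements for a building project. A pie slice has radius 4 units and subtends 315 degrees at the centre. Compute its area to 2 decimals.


Shape: circular sector
Radius r = 4 units, Angle = 315 degrees
Formula: A = (angle/360) * pi * r^2
r^2 = 16
Fraction of circle = 315/360
A = (315/360) * pi * 16
A = 14 * pi
A = 43.98
43.98 units^2


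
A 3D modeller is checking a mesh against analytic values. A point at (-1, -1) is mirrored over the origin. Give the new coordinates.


Transformation: reflection
Original point: (-1, -1)
Rule for reflection through the origin: (x, y) -> (-x, -y)
Apply: (-1, -1) -> (1, 1)
(1, 1)


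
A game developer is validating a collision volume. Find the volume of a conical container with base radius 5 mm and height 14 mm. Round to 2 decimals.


Shape: cone
Radius r = 5 mm, Height h = 14 mm
Formula: V = (1/3) * pi * r^2 * h
r^2 = 25
pi * r^2 * h = pi * 25 * 14 = 350 * pi
V = 350 * pi / 3
V = 366.52
366.52 mm^3


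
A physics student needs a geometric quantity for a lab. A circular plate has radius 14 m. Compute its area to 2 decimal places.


Shape: circle
Radius r = 14 m
Formula: A = pi * r^2
r^2 = 14^2 = 196
A = pi * 196
A = 615.75
615.75 m^2


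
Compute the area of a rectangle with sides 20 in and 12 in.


Shape: rectangle
Length l = 20 in, Width w = 12 in
Formula: A = l * w
A = 20 * 12
A = 240
240 in^2


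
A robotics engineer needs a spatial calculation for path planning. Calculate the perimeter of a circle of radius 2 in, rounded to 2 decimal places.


Shape: circle
Radius r = 2 in
Formula: C = 2 * pi * r
C = 2 * pi * 2
C = 4 * pi
C = 12.57
12.57 in


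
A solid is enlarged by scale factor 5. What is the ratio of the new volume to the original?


Linear scale factor k = 5
Rule: under a linear scaling by k, volumes scale by k^3.
k^3 = 5 * 5 * 5
k^3 = 25 * 5
k^3 = 125
Volume scales by a factor of 125.
125 (dimensionless)


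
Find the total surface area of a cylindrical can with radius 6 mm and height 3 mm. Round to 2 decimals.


Shape: closed cylinder
Radius r = 6 mm, Height h = 3 mm
Formula: SA = 2*pi*r^2 + 2*pi*r*h = 2*pi*r*(r + h)
r + h = 9
2 * r * (r + h) = 2 * 6 * 9 = 108
SA = 108 * pi
SA = 339.29
339.29 mm^2


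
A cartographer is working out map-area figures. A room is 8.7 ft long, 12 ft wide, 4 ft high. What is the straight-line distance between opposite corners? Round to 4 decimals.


Shape: rectangular box (space diagonal)
l = 8.7 ft, w = 12 ft, h = 4 ft
Visualize: the diagonal of the base, then a right triangle with that diagonal and the height.
Formula: d = sqrt(l^2 + w^2 + h^2)
l^2 + w^2 + h^2 = 75.69 + 144 + 16 = 235.69
d = sqrt(235.69)
d = 15.3522
15.3522 ft


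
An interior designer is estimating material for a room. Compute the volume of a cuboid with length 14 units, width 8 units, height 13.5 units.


Shape: rectangular prism
l = 14 units, w = 8 units, h = 13.5 units
Formula: V = l * w * h
V = 14 * 8 * 13.5
V = 112 * 13.5
V = 1512
1512 units^3


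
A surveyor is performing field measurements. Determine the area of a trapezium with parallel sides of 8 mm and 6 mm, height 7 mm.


Shape: trapezoid
Parallel sides a = 8 mm, b = 6 mm; Height h = 7 mm
Formula: A = (a + b) * h / 2
a + b = 8 + 6 = 14
A = 14 * 7 / 2
A = 98 / 2
A = 49
49 mm^2


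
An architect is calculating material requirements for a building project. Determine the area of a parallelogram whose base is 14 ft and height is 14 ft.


Shape: parallelogram
Base b = 14 ft, Height h = 14 ft
Formula: A = b * h
A = 14 * 14
A = 196
196 ft^2


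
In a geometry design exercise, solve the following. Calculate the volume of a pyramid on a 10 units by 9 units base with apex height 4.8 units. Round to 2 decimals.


Shape: rectangular pyramid
Base: 10 units x 9 units, Height h = 4.8 units
Formula: V = (1/3) * base_area * h
base_area = 10 * 9 = 90
base_area * h = 90 * 4.8 = 432
V = 432 / 3
V = 144
144 units^3


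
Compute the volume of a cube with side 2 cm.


Shape: cube
Side s = 2 cm
Formula: V = s^3
V = 2 * 2 * 2
V = 4 * 2
V = 8
8 cm^3


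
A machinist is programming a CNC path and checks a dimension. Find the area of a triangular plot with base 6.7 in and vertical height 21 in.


Shape: triangle
Base b = 6.7 in, Height h = 21 in
Formula: A = (1/2) * b * h
A = 0.5 * 6.7 * 21
A = 0.5 * 140.7
A = 70.35
70.35 in^2


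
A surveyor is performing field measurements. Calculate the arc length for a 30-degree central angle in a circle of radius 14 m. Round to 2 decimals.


Shape: circular arc
Radius r = 14 m, Angle = 30 degrees
Formula: L = (angle/360) * 2 * pi * r
2 * pi * r = 28 * pi
L = (30/360) * 28 * pi
L = 2.333333 * pi
L = 7.33
7.33 m


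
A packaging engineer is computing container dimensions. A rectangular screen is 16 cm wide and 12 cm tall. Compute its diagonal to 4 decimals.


Shape: rectangle (diagonal via Pythagoras)
Sides: 16 cm and 12 cm
Formula: d = sqrt(l^2 + w^2)
l^2 = 256, w^2 = 144
l^2 + w^2 = 400
d = sqrt(400)
d = 20.0
20 cm


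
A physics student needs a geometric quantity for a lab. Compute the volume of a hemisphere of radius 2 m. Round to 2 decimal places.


Shape: hemisphere (half of a sphere)
Radius r = 2 m
Formula: V = (1/2) * (4/3) * pi * r^3 = (2/3) * pi * r^3
r^3 = 8
(2/3) * 8 = 5.333333
V = 5.333333 * pi
V = 16.76
16.76 m^3


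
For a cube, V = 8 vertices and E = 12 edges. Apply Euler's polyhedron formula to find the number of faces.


Polyhedron: cube
Euler's formula for convex polyhedra: V - E + F = 2
Given: V = 8 vertices and E = 12 edges
Solve for F:
F = 2 + E - V = 2 + 12 - 8 = 6
6 faces


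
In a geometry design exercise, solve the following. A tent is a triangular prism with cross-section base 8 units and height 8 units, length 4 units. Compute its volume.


Shape: triangular prism
Triangle base = 8 units, triangle height = 8 units, prism length L = 4 units
Formula: V = (1/2 * b * h_tri) * L
Cross-section area = 0.5 * 8 * 8 = 32
V = 32 * 4
V = 128
128 units^3


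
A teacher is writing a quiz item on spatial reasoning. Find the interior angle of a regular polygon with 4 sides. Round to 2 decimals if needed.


Shape: regular square (4 sides)
Formula: interior angle = (n - 2) * 180 / n
(n - 2) = 2
(n - 2) * 180 = 360
angle = 360 / 4
angle = 90
90 degrees


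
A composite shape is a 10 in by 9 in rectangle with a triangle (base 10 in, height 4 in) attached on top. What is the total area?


Composite shape: rectangle + triangle
Rectangle area = 10 * 9 = 90
Triangle area = 0.5 * 10 * 4 = 20
Total = 90 + 20
Total = 110
110 in^2


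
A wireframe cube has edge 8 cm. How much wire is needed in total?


Shape: cube
Side s = 8 cm
A cube has 12 edges, all equal.
Formula: total edge length = 12 * s
Total = 12 * 8
Total = 96
96 cm


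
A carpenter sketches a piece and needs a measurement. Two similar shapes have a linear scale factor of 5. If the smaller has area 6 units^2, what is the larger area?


Linear scale factor k = 5
Original area = 6 units^2
Rule: under a linear scaling by k, areas scale by k^2.
k^2 = 5^2 = 25
New area = 6 * 25
New area = 150
150 units^2


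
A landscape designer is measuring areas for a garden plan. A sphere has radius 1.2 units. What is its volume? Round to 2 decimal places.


Shape: sphere
Radius r = 1.2 units
Formula: V = (4/3) * pi * r^3
r^3 = 1.728
(4/3) * 1.728 = 2.304
V = 2.304 * pi
V = 7.24
7.24 units^3


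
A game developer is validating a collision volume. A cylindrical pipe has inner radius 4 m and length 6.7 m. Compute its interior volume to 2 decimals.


Shape: cylinder
Radius r = 4 m, Height h = 6.7 m
Formula: V = pi * r^2 * h
r^2 = 16
V = pi * 16 * 6.7
V = 107.2 * pi
V = 336.78
336.78 m^3


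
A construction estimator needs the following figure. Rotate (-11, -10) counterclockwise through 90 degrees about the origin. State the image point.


Transformation: rotation about the origin
Original point: (-11, -10)
Rule for 90 deg counterclockwise: (x, y) -> (-y, x)
Apply: (-11, -10) -> (10, -11)
(10, -11)


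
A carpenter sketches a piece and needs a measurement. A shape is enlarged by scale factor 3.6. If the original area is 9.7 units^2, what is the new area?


Linear scale factor k = 3.6
Original area = 9.7 units^2
Rule: under a linear scaling by k, areas scale by k^2.
k^2 = 3.6^2 = 12.96
New area = 9.7 * 12.96
New area = 125.712
125.712 units^2


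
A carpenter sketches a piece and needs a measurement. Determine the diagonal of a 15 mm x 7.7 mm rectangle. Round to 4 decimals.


Shape: rectangle (diagonal via Pythagoras)
Sides: 15 mm and 7.7 mm
Formula: d = sqrt(l^2 + w^2)
l^2 = 225, w^2 = 59.29
l^2 + w^2 = 284.29
d = sqrt(284.29)
d = 16.8609
16.8609 mm


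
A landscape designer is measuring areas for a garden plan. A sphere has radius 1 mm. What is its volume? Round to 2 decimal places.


Shape: sphere
Radius r = 1 mm
Formula: V = (4/3) * pi * r^3
r^3 = 1
(4/3) * 1 = 1.333333
V = 1.333333 * pi
V = 4.19
4.19 mm^3


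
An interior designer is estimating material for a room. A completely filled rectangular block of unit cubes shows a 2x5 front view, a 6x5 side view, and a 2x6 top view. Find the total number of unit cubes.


Orthographic views of a solid rectangular block:
Front view 2 x 5 -> length = 2, height = 5
Side view 6 x 5 -> width = 6, height = 5 (consistent)
Top view 2 x 6 -> confirms length = 2, width = 6
The block is 2 x 6 x 5.
Total unit cubes = 2 * 6 * 5 = 60
60 unit cubes


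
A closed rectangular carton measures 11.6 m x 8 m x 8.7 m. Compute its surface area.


Shape: rectangular prism
l = 11.6 m, w = 8 m, h = 8.7 m
Formula: SA = 2(lw + lh + wh)
lw = 92.8, lh = 100.92, wh = 69.6
lw + lh + wh = 263.32
SA = 2 * 263.32
SA = 526.64
526.64 m^2


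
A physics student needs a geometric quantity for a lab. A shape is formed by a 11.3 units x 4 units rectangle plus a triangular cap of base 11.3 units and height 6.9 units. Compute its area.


Composite shape: rectangle + triangle
Rectangle area = 11.3 * 4 = 45.2
Triangle area = 0.5 * 11.3 * 6.9 = 38.985
Total = 45.2 + 38.985
Total = 84.185
84.185 units^2


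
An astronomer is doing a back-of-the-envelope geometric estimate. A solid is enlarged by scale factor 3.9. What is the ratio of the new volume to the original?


Linear scale factor k = 3.9
Rule: under a linear scaling by k, volumes scale by k^3.
k^3 = 3.9 * 3.9 * 3.9
k^3 = 15.21 * 3.9
k^3 = 59.319
Volume scales by a factor of 59.319.
59.319 (dimensionless)


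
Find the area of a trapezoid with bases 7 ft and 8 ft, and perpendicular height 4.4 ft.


Shape: trapezoid
Parallel sides a = 7 ft, b = 8 ft; Height h = 4.4 ft
Formula: A = (a + b) * h / 2
a + b = 7 + 8 = 15
A = 15 * 4.4 / 2
A = 66 / 2
A = 33
33 ft^2


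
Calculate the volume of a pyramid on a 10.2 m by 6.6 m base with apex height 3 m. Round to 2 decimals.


Shape: rectangular pyramid
Base: 10.2 m x 6.6 m, Height h = 3 m
Formula: V = (1/3) * base_area * h
base_area = 10.2 * 6.6 = 67.32
base_area * h = 67.32 * 3 = 201.96
V = 201.96 / 3
V = 67.32
67.32 m^3


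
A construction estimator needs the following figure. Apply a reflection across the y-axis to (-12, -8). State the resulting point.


Transformation: reflection
Original point: (-12, -8)
Rule for reflection over the y-axis: (x, y) -> (-x, y)
Apply: (-12, -8) -> (12, -8)
(12, -8)


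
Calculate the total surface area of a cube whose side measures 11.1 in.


Shape: cube
Side s = 11.1 in
A cube has 6 square faces.
Formula: SA = 6 * s^2
s^2 = 123.21
SA = 6 * 123.21
SA = 739.26
739.26 in^2


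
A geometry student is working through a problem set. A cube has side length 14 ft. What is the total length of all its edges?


Shape: cube
Side s = 14 ft
A cube has 12 edges, all equal.
Formula: total edge length = 12 * s
Total = 12 * 14
Total = 168
168 ft


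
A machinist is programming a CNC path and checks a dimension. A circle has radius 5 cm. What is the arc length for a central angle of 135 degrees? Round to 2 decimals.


Shape: circular arc
Radius r = 5 cm, Angle = 135 degrees
Formula: L = (angle/360) * 2 * pi * r
2 * pi * r = 10 * pi
L = (135/360) * 10 * pi
L = 3.75 * pi
L = 11.78
11.78 cm


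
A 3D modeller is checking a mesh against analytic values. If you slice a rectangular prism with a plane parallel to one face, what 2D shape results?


Solid: rectangular prism
Cutting plane: parallel to one face
Visualize the intersection of the plane with the solid's surface.
The boundary of the cut region is a rectangle.
rectangle


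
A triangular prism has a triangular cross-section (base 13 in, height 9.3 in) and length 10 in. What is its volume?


Shape: triangular prism
Triangle base = 13 in, triangle height = 9.3 in, prism length L = 10 in
Formula: V = (1/2 * b * h_tri) * L
Cross-section area = 0.5 * 13 * 9.3 = 60.45
V = 60.45 * 10
V = 604.5
604.5 in^3


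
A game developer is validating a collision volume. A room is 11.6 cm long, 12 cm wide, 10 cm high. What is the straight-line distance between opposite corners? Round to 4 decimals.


Shape: rectangular box (space diagonal)
l = 11.6 cm, w = 12 cm, h = 10 cm
Visualize: the diagonal of the base, then a right triangle with that diagonal and the height.
Formula: d = sqrt(l^2 + w^2 + h^2)
l^2 + w^2 + h^2 = 134.56 + 144 + 100 = 378.56
d = sqrt(378.56)
d = 19.4566
19.4566 cm


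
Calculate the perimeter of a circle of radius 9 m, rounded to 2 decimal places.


Shape: circle
Radius r = 9 m
Formula: C = 2 * pi * r
C = 2 * pi * 9
C = 18 * pi
C = 56.55
56.55 m


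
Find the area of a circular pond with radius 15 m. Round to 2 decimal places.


Shape: circle
Radius r = 15 m
Formula: A = pi * r^2
r^2 = 15^2 = 225
A = pi * 225
A = 706.86
706.86 m^2


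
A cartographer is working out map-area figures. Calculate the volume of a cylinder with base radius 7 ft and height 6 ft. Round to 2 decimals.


Shape: cylinder
Radius r = 7 ft, Height h = 6 ft
Formula: V = pi * r^2 * h
r^2 = 49
V = pi * 49 * 6
V = 294 * pi
V = 923.63
923.63 ft^3


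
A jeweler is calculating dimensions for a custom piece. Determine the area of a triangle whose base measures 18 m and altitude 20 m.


Shape: triangle
Base b = 18 m, Height h = 20 m
Formula: A = (1/2) * b * h
A = 0.5 * 18 * 20
A = 0.5 * 360
A = 180
180 m^2


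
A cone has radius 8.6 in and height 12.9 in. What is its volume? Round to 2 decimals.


Shape: cone
Radius r = 8.6 in, Height h = 12.9 in
Formula: V = (1/3) * pi * r^2 * h
r^2 = 73.96
pi * r^2 * h = pi * 73.96 * 12.9 = 954.084 * pi
V = 954.084 * pi / 3
V = 999.11
999.11 in^3


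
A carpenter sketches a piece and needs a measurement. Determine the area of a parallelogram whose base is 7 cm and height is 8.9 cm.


Shape: parallelogram
Base b = 7 cm, Height h = 8.9 cm
Formula: A = b * h
A = 7 * 8.9
A = 62.3
62.3 cm^2


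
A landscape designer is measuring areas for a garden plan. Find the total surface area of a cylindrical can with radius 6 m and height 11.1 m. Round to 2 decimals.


Shape: closed cylinder
Radius r = 6 m, Height h = 11.1 m
Formula: SA = 2*pi*r^2 + 2*pi*r*h = 2*pi*r*(r + h)
r + h = 17.1
2 * r * (r + h) = 2 * 6 * 17.1 = 205.2
SA = 205.2 * pi
SA = 644.65
644.65 m^2


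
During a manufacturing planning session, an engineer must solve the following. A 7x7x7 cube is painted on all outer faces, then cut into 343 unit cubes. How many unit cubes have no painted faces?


Large cube: 7 x 7 x 7, cut into unit cubes.
n = 7, so n - 2 = 5
Unpainted cubes form the interior (n - 2)^3 block.
(n - 2)^3 = 5^3 = 125
125 unit cubes


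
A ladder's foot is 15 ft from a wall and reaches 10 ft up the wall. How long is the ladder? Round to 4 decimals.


Shape: right triangle
Legs a = 15 ft, b = 10 ft
Formula: c = sqrt(a^2 + b^2)
a^2 = 225, b^2 = 100
a^2 + b^2 = 325
c = sqrt(325)
c = 18.0278
18.0278 ft


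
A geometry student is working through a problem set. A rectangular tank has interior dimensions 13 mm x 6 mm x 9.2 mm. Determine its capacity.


Shape: rectangular prism
l = 13 mm, w = 6 mm, h = 9.2 mm
Formula: V = l * w * h
V = 13 * 6 * 9.2
V = 78 * 9.2
V = 717.6
717.6 mm^3


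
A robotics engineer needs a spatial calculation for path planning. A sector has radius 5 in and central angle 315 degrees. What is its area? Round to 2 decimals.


Shape: circular sector
Radius r = 5 in, Angle = 315 degrees
Formula: A = (angle/360) * pi * r^2
r^2 = 25
Fraction of circle = 315/360
A = (315/360) * pi * 25
A = 21.875 * pi
A = 68.72
68.72 in^2


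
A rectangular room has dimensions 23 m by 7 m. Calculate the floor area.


Shape: rectangle
Length l = 23 m, Width w = 7 m
Formula: A = l * w
A = 23 * 7
A = 161
161 m^2


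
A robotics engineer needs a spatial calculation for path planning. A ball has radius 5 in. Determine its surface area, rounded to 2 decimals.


Shape: sphere
Radius r = 5 in
Formula: SA = 4 * pi * r^2
r^2 = 25
SA = 4 * pi * 25
SA = 100 * pi
SA = 314.16
314.16 in^2


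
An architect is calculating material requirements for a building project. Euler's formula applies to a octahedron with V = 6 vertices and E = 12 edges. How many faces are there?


Polyhedron: octahedron
Euler's formula for convex polyhedra: V - E + F = 2
Given: V = 6 vertices and E = 12 edges
Solve for F:
F = 2 + E - V = 2 + 12 - 6 = 8
8 faces


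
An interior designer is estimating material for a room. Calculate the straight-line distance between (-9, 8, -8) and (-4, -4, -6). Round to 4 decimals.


3D distance between two points
P1 = (-9, 8, -8), P2 = (-4, -4, -6)
Formula: d = sqrt((x2-x1)^2 + (y2-y1)^2 + (z2-z1)^2)
dx = -4 - -9 = 5
dy = -4 - 8 = -12
dz = -6 - -8 = 2
dx^2 + dy^2 + dz^2 = 25 + 144 + 4 = 173
d = sqrt(173)
d = 13.1529
13.1529 units


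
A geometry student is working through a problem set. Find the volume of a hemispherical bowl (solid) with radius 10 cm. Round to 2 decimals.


Shape: hemisphere (half of a sphere)
Radius r = 10 cm
Formula: V = (1/2) * (4/3) * pi * r^3 = (2/3) * pi * r^3
r^3 = 1000
(2/3) * 1000 = 666.666667
V = 666.666667 * pi
V = 2094.4
2094.4 cm^3


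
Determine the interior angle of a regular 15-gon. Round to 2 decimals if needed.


Shape: regular pentadecagon (15 sides)
Formula: interior angle = (n - 2) * 180 / n
(n - 2) = 13
(n - 2) * 180 = 2340
angle = 2340 / 15
angle = 156
156 degrees


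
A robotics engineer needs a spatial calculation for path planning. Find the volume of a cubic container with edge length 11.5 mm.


Shape: cube
Side s = 11.5 mm
Formula: V = s^3
V = 11.5 * 11.5 * 11.5
V = 132.25 * 11.5
V = 1520.875
1520.875 mm^3


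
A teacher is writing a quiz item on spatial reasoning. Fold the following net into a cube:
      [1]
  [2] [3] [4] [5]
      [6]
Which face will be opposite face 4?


Net: cross layout. Take square 3 as the base (bottom).
Fold the four squares in the horizontal row up around 3: 2 -> left, 4 -> right, 5 wraps to the top.
Fold 1 and 6 up from 3: 1 -> back, 6 -> front.
Opposite pairs are therefore: (1, 6), (2, 4), (3, 5).
Face 4 is opposite face 2.
face 2


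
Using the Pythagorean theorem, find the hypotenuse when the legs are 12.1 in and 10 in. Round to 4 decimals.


Shape: right triangle
Legs a = 12.1 in, b = 10 in
Formula: c = sqrt(a^2 + b^2)
a^2 = 146.41, b^2 = 100
a^2 + b^2 = 246.41
c = sqrt(246.41)
c = 15.6975
15.6975 in


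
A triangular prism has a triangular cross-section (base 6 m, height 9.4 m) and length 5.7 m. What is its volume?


Shape: triangular prism
Triangle base = 6 m, triangle height = 9.4 m, prism length L = 5.7 m
Formula: V = (1/2 * b * h_tri) * L
Cross-section area = 0.5 * 6 * 9.4 = 28.2
V = 28.2 * 5.7
V = 160.74
160.74 m^3


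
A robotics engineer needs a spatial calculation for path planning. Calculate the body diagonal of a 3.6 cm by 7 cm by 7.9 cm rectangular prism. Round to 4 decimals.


Shape: rectangular box (space diagonal)
l = 3.6 cm, w = 7 cm, h = 7.9 cm
Visualize: the diagonal of the base, then a right triangle with that diagonal and the height.
Formula: d = sqrt(l^2 + w^2 + h^2)
l^2 + w^2 + h^2 = 12.96 + 49 + 62.41 = 124.37
d = sqrt(124.37)
d = 11.1521
11.1521 cm


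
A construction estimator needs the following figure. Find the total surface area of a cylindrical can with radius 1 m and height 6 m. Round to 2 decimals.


Shape: closed cylinder
Radius r = 1 m, Height h = 6 m
Formula: SA = 2*pi*r^2 + 2*pi*r*h = 2*pi*r*(r + h)
r + h = 7
2 * r * (r + h) = 2 * 1 * 7 = 14
SA = 14 * pi
SA = 43.98
43.98 m^2


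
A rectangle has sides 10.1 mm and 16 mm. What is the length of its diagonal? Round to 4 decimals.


Shape: rectangle (diagonal via Pythagoras)
Sides: 10.1 mm and 16 mm
Formula: d = sqrt(l^2 + w^2)
l^2 = 102.01, w^2 = 256
l^2 + w^2 = 358.01
d = sqrt(358.01)
d = 18.9212
18.9212 mm


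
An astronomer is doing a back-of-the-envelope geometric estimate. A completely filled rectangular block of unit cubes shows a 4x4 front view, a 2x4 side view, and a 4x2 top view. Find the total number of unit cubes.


Orthographic views of a solid rectangular block:
Front view 4 x 4 -> length = 4, height = 4
Side view 2 x 4 -> width = 2, height = 4 (consistent)
Top view 4 x 2 -> confirms length = 4, width = 2
The block is 4 x 2 x 4.
Total unit cubes = 4 * 2 * 4 = 32
32 unit cubes


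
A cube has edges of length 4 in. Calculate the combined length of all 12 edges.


Shape: cube
Side s = 4 in
A cube has 12 edges, all equal.
Formula: total edge length = 12 * s
Total = 12 * 4
Total = 48
48 in


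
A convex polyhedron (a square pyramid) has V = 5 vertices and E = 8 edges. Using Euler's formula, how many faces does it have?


Polyhedron: square pyramid
Euler's formula for convex polyhedra: V - E + F = 2
Given: V = 5 vertices and E = 8 edges
Solve for F:
F = 2 + E - V = 2 + 8 - 5 = 5
5 faces


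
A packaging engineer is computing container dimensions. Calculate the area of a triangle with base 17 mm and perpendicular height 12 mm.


Shape: triangle
Base b = 17 mm, Height h = 12 mm
Formula: A = (1/2) * b * h
A = 0.5 * 17 * 12
A = 0.5 * 204
A = 102
102 mm^2


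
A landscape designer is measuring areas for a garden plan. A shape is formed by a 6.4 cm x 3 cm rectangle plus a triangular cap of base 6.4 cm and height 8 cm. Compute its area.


Composite shape: rectangle + triangle
Rectangle area = 6.4 * 3 = 19.2
Triangle area = 0.5 * 6.4 * 8 = 25.6
Total = 19.2 + 25.6
Total = 44.8
44.8 cm^2


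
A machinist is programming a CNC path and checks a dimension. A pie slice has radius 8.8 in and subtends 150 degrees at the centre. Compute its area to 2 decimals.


Shape: circular sector
Radius r = 8.8 in, Angle = 150 degrees
Formula: A = (angle/360) * pi * r^2
r^2 = 77.44
Fraction of circle = 150/360
A = (150/360) * pi * 77.44
A = 32.266667 * pi
A = 101.37
101.37 in^2


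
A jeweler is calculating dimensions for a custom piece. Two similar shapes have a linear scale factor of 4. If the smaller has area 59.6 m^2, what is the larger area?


Linear scale factor k = 4
Original area = 59.6 m^2
Rule: under a linear scaling by k, areas scale by k^2.
k^2 = 4^2 = 16
New area = 59.6 * 16
New area = 953.6
953.6 m^2


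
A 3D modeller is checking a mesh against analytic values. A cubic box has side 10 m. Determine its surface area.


Shape: cube
Side s = 10 m
A cube has 6 square faces.
Formula: SA = 6 * s^2
s^2 = 100
SA = 6 * 100
SA = 600
600 m^2


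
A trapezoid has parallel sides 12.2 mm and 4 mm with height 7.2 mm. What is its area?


Shape: trapezoid
Parallel sides a = 12.2 mm, b = 4 mm; Height h = 7.2 mm
Formula: A = (a + b) * h / 2
a + b = 12.2 + 4 = 16.2
A = 16.2 * 7.2 / 2
A = 116.64 / 2
A = 58.32
58.32 mm^2


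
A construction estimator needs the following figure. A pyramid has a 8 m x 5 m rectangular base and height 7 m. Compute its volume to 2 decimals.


Shape: rectangular pyramid
Base: 8 m x 5 m, Height h = 7 m
Formula: V = (1/3) * base_area * h
base_area = 8 * 5 = 40
base_area * h = 40 * 7 = 280
V = 280 / 3
V = 93.33
93.33 m^3


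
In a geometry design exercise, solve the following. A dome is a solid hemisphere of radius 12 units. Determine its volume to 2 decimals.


Shape: hemisphere (half of a sphere)
Radius r = 12 units
Formula: V = (1/2) * (4/3) * pi * r^3 = (2/3) * pi * r^3
r^3 = 1728
(2/3) * 1728 = 1152
V = 1152 * pi
V = 3619.11
3619.11 units^3


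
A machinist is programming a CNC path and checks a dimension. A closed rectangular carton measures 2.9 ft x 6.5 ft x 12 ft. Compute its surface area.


Shape: rectangular prism
l = 2.9 ft, w = 6.5 ft, h = 12 ft
Formula: SA = 2(lw + lh + wh)
lw = 18.85, lh = 34.8, wh = 78
lw + lh + wh = 131.65
SA = 2 * 131.65
SA = 263.3
263.3 ft^2


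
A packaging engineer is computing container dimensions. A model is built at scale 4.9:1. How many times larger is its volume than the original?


Linear scale factor k = 4.9
Rule: under a linear scaling by k, volumes scale by k^3.
k^3 = 4.9 * 4.9 * 4.9
k^3 = 24.01 * 4.9
k^3 = 117.649
Volume scales by a factor of 117.649.
117.649 (dimensionless)


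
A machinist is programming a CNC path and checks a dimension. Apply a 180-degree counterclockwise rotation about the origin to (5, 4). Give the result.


Transformation: rotation about the origin
Original point: (5, 4)
Rule for 180 deg: (x, y) -> (-x, -y)
Apply: (5, 4) -> (-5, -4)
(-5, -4)


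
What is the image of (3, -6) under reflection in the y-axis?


Transformation: reflection
Original point: (3, -6)
Rule for reflection over the y-axis: (x, y) -> (-x, y)
Apply: (3, -6) -> (-3, -6)
(-3, -6)


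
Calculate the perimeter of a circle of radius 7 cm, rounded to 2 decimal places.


Shape: circle
Radius r = 7 cm
Formula: C = 2 * pi * r
C = 2 * pi * 7
C = 14 * pi
C = 43.98
43.98 cm


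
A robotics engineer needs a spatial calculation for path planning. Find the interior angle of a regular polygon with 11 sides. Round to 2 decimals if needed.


Shape: regular hendecagon (11 sides)
Formula: interior angle = (n - 2) * 180 / n
(n - 2) = 9
(n - 2) * 180 = 1620
angle = 1620 / 11
angle = 147.27
147.27 degrees


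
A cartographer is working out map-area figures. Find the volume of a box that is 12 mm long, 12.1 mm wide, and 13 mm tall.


Shape: rectangular prism
l = 12 mm, w = 12.1 mm, h = 13 mm
Formula: V = l * w * h
V = 12 * 12.1 * 13
V = 145.2 * 13
V = 1887.6
1887.6 mm^3


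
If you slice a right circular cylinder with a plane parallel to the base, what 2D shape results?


Solid: right circular cylinder
Cutting plane: parallel to the base
Visualize the intersection of the plane with the solid's surface.
The boundary of the cut region is a circle.
circle


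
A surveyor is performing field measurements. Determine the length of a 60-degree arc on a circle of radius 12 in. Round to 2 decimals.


Shape: circular arc
Radius r = 12 in, Angle = 60 degrees
Formula: L = (angle/360) * 2 * pi * r
2 * pi * r = 24 * pi
L = (60/360) * 24 * pi
L = 4 * pi
L = 12.57
12.57 in


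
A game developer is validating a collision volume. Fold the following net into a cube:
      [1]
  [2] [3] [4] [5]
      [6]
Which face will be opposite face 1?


Net: cross layout. Take square 3 as the base (bottom).
Fold the four squares in the horizontal row up around 3: 2 -> left, 4 -> right, 5 wraps to the top.
Fold 1 and 6 up from 3: 1 -> back, 6 -> front.
Opposite pairs are therefore: (1, 6), (2, 4), (3, 5).
Face 1 is opposite face 6.
face 6


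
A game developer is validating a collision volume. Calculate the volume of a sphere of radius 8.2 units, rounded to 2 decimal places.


Shape: sphere
Radius r = 8.2 units
Formula: V = (4/3) * pi * r^3
r^3 = 551.368
(4/3) * 551.368 = 735.157333
V = 735.157333 * pi
V = 2309.56
2309.56 units^3


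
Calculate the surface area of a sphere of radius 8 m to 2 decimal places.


Shape: sphere
Radius r = 8 m
Formula: SA = 4 * pi * r^2
r^2 = 64
SA = 4 * pi * 64
SA = 256 * pi
SA = 804.25
804.25 m^2


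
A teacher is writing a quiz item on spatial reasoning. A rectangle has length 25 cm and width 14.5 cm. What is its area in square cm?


Shape: rectangle
Length l = 25 cm, Width w = 14.5 cm
Formula: A = l * w
A = 25 * 14.5
A = 362.5
362.5 cm^2


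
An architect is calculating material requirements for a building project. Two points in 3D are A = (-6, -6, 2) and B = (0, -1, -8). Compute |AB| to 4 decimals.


3D distance between two points
P1 = (-6, -6, 2), P2 = (0, -1, -8)
Formula: d = sqrt((x2-x1)^2 + (y2-y1)^2 + (z2-z1)^2)
dx = 0 - -6 = 6
dy = -1 - -6 = 5
dz = -8 - 2 = -10
dx^2 + dy^2 + dz^2 = 36 + 25 + 100 = 161
d = sqrt(161)
d = 12.6886
12.6886 units


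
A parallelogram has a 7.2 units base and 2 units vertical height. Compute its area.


Shape: parallelogram
Base b = 7.2 units, Height h = 2 units
Formula: A = b * h
A = 7.2 * 2
A = 14.4
14.4 units^2


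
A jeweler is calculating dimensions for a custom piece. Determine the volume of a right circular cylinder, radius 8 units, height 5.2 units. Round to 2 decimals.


Shape: cylinder
Radius r = 8 units, Height h = 5.2 units
Formula: V = pi * r^2 * h
r^2 = 64
V = pi * 64 * 5.2
V = 332.8 * pi
V = 1045.52
1045.52 units^3


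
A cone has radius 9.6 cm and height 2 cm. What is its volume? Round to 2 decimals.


Shape: cone
Radius r = 9.6 cm, Height h = 2 cm
Formula: V = (1/3) * pi * r^2 * h
r^2 = 92.16
pi * r^2 * h = pi * 92.16 * 2 = 184.32 * pi
V = 184.32 * pi / 3
V = 193.02
193.02 cm^3


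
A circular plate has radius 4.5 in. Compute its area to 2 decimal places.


Shape: circle
Radius r = 4.5 in
Formula: A = pi * r^2
r^2 = 4.5^2 = 20.25
A = pi * 20.25
A = 63.62
63.62 in^2


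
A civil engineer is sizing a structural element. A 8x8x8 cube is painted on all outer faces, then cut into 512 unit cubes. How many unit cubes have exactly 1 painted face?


Large cube: 8 x 8 x 8, cut into unit cubes.
n = 8, so n - 2 = 6
Cubes with 1 painted face lie in the interior of each face.
A cube has 6 faces; each contributes (n - 2)^2 = 36 such cubes.
Count = 6 * 36 = 216
216 unit cubes


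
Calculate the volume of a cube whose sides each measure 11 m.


Shape: cube
Side s = 11 m
Formula: V = s^3
V = 11 * 11 * 11
V = 121 * 11
V = 1331
1331 m^3


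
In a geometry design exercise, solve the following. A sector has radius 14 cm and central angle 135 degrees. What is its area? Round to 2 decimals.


Shape: circular sector
Radius r = 14 cm, Angle = 135 degrees
Formula: A = (angle/360) * pi * r^2
r^2 = 196
Fraction of circle = 135/360
A = (135/360) * pi * 196
A = 73.5 * pi
A = 230.91
230.91 cm^2


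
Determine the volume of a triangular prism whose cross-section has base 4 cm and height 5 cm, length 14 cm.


Shape: triangular prism
Triangle base = 4 cm, triangle height = 5 cm, prism length L = 14 cm
Formula: V = (1/2 * b * h_tri) * L
Cross-section area = 0.5 * 4 * 5 = 10
V = 10 * 14
V = 140
140 cm^3


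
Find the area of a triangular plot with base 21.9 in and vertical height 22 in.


Shape: triangle
Base b = 21.9 in, Height h = 22 in
Formula: A = (1/2) * b * h
A = 0.5 * 21.9 * 22
A = 0.5 * 481.8
A = 240.9
240.9 in^2


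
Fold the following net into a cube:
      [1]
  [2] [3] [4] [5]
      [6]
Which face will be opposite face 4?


Net: cross layout. Take square 3 as the base (bottom).
Fold the four squares in the horizontal row up around 3: 2 -> left, 4 -> right, 5 wraps to the top.
Fold 1 and 6 up from 3: 1 -> back, 6 -> front.
Opposite pairs are therefore: (1, 6), (2, 4), (3, 5).
Face 4 is opposite face 2.
face 2


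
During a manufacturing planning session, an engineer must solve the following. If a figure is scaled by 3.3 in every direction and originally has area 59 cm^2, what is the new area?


Linear scale factor k = 3.3
Original area = 59 cm^2
Rule: under a linear scaling by k, areas scale by k^2.
k^2 = 3.3^2 = 10.89
New area = 59 * 10.89
New area = 642.51
642.51 cm^2


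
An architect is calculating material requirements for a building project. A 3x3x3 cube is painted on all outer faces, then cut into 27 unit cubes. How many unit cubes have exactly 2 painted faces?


Large cube: 3 x 3 x 3, cut into unit cubes.
n = 3, so n - 2 = 1
Cubes with 2 painted faces lie along the edges, excluding corners.
A cube has 12 edges; each contributes (n - 2) = 1 such cubes.
Count = 12 * 1 = 12
12 unit cubes


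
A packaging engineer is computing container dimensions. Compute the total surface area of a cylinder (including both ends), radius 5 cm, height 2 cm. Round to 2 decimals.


Shape: closed cylinder
Radius r = 5 cm, Height h = 2 cm
Formula: SA = 2*pi*r^2 + 2*pi*r*h = 2*pi*r*(r + h)
r + h = 7
2 * r * (r + h) = 2 * 5 * 7 = 70
SA = 70 * pi
SA = 219.91
219.91 cm^2


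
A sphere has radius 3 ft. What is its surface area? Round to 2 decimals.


Shape: sphere
Radius r = 3 ft
Formula: SA = 4 * pi * r^2
r^2 = 9
SA = 4 * pi * 9
SA = 36 * pi
SA = 113.1
113.1 ft^2


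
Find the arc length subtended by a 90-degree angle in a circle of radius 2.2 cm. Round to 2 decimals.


Shape: circular arc
Radius r = 2.2 cm, Angle = 90 degrees
Formula: L = (angle/360) * 2 * pi * r
2 * pi * r = 4.4 * pi
L = (90/360) * 4.4 * pi
L = 1.1 * pi
L = 3.46
3.46 cm


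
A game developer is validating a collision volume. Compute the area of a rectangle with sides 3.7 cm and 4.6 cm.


Shape: rectangle
Length l = 3.7 cm, Width w = 4.6 cm
Formula: A = l * w
A = 3.7 * 4.6
A = 17.02
17.02 cm^2


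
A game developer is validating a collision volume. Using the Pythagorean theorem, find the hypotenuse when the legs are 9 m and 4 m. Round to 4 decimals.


Shape: right triangle
Legs a = 9 m, b = 4 m
Formula: c = sqrt(a^2 + b^2)
a^2 = 81, b^2 = 16
a^2 + b^2 = 97
c = sqrt(97)
c = 9.8489
9.8489 m


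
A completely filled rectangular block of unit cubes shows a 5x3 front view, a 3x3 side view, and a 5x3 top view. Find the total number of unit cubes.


Orthographic views of a solid rectangular block:
Front view 5 x 3 -> length = 5, height = 3
Side view 3 x 3 -> width = 3, height = 3 (consistent)
Top view 5 x 3 -> confirms length = 5, width = 3
The block is 5 x 3 x 3.
Total unit cubes = 5 * 3 * 3 = 45
45 unit cubes


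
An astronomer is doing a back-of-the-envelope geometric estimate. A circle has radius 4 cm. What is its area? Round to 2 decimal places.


Shape: circle
Radius r = 4 cm
Formula: A = pi * r^2
r^2 = 4^2 = 16
A = pi * 16
A = 50.27
50.27 cm^2


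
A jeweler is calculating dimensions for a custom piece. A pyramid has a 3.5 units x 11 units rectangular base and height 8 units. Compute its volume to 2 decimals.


Shape: rectangular pyramid
Base: 3.5 units x 11 units, Height h = 8 units
Formula: V = (1/3) * base_area * h
base_area = 3.5 * 11 = 38.5
base_area * h = 38.5 * 8 = 308
V = 308 / 3
V = 102.67
102.67 units^3


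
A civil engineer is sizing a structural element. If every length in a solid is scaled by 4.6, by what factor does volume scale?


Linear scale factor k = 4.6
Rule: under a linear scaling by k, volumes scale by k^3.
k^3 = 4.6 * 4.6 * 4.6
k^3 = 21.16 * 4.6
k^3 = 97.336
Volume scales by a factor of 97.336.
97.336 (dimensionless)


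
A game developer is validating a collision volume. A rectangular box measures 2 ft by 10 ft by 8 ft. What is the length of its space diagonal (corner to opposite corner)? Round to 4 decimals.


Shape: rectangular box (space diagonal)
l = 2 ft, w = 10 ft, h = 8 ft
Visualize: the diagonal of the base, then a right triangle with that diagonal and the height.
Formula: d = sqrt(l^2 + w^2 + h^2)
l^2 + w^2 + h^2 = 4 + 100 + 64 = 168
d = sqrt(168)
d = 12.9615
12.9615 ft


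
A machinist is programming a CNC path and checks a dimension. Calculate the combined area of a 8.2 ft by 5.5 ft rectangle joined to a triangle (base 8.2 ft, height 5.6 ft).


Composite shape: rectangle + triangle
Rectangle area = 8.2 * 5.5 = 45.1
Triangle area = 0.5 * 8.2 * 5.6 = 22.96
Total = 45.1 + 22.96
Total = 68.06
68.06 ft^2
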